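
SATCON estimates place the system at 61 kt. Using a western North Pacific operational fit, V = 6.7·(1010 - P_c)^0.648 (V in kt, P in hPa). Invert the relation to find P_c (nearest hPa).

ΔP = (V / 6.7)^(1/0.648) = (61/6.7)^1.543.
61/6.7 = 9.104; 9.104^1.543 ≈ 30.22 hPa.
P_c = 1010 − 30.22 = 979.78 ≈ 980 hPa.

980 hPa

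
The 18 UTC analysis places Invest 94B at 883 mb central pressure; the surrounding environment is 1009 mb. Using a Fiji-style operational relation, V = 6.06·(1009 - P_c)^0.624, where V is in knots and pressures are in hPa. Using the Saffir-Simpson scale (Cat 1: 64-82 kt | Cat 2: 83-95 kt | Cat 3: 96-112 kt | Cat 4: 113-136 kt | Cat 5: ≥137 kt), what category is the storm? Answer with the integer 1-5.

ΔP = 1009 − 883 = 126 mb.
V ≈ 6.06 × 126^0.624 = 6.06 × 20.45 ≈ 124 kt.
124 kt falls in the Category 4 band.

4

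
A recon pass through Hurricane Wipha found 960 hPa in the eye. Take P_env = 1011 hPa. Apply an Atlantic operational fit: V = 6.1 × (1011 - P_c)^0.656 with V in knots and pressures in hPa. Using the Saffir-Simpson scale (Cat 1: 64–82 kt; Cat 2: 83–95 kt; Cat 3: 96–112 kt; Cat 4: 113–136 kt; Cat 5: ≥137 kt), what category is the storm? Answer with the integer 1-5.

ΔP = 1011 − 960 = 51 hPa.
V ≈ 6.1 × 51^0.656 = 6.1 × 13.19 ≈ 80 kt.
80 kt falls in the Category 1 band.

1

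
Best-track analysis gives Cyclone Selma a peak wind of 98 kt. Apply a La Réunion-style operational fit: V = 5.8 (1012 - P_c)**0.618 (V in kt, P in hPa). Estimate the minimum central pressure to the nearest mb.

915 mb

ΔP = (V / 5.8)^(1/0.618) = (98/5.8)^1.618.
98/5.8 = 16.897; 16.897^1.618 ≈ 96.99 mb.
P_c = 1012 − 96.99 = 915.01 ≈ 915 mb.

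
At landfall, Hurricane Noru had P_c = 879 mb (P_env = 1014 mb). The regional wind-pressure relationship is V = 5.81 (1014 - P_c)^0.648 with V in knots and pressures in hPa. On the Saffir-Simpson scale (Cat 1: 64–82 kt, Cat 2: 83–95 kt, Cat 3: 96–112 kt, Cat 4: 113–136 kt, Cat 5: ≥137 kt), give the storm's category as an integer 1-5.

5

ΔP = 1014 − 879 = 135 mb.
V ≈ 5.81 × 135^0.648 = 5.81 × 24.01 ≈ 140 kt.
140 kt falls in the Category 5 band.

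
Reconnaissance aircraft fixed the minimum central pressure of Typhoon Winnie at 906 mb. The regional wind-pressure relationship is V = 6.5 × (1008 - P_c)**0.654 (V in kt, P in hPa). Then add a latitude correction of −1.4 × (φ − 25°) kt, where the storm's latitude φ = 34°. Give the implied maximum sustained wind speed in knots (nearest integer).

ΔP = 1008 − 906 = 102 mb.
102^0.654 ≈ 20.588.
V ≈ 6.5 × 20.588 ≈ 133.8 kt.
Latitude correction: −1.4 × (34 − 25) = -12.6 kt.
Corrected V ≈ 121.2 kt → 121 kt.

121 kt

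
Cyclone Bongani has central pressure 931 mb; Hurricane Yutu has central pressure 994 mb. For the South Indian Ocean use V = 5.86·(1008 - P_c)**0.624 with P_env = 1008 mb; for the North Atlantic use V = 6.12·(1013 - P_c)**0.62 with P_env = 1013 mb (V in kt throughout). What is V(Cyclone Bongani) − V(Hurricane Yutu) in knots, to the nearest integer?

50 kt

Cyclone Bongani: ΔP = 77; V ≈ 5.86 × 77^0.624 ≈ 88.12 kt.
Hurricane Yutu: ΔP = 19; V ≈ 6.12 × 19^0.62 ≈ 37.98 kt.
Difference ≈ 88.12 − 37.98 = 50.14 → 50 kt.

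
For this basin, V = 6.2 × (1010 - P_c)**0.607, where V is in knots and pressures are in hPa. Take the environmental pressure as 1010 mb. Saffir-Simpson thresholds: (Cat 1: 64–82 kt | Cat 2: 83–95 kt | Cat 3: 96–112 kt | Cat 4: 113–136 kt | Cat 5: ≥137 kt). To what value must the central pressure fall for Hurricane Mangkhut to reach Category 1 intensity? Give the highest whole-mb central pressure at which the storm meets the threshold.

Category 1 begins at V = 64 kt.
Required ΔP = (64/6.2)^(1/0.607) = 10.323^1.647 ≈ 46.79 mb.
P_c ≤ 1010 − 46.79 = 963.21, so the highest integer P_c is 963 mb.

963 mb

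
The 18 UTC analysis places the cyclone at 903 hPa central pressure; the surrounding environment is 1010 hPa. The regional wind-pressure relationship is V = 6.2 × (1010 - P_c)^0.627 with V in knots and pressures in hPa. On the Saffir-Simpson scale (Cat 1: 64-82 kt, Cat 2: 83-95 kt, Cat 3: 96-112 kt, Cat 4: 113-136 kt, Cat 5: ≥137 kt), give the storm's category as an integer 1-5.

4

ΔP = 1010 − 903 = 107 hPa.
V ≈ 6.2 × 107^0.627 = 6.2 × 18.73 ≈ 116 kt.
116 kt falls in the Category 4 band.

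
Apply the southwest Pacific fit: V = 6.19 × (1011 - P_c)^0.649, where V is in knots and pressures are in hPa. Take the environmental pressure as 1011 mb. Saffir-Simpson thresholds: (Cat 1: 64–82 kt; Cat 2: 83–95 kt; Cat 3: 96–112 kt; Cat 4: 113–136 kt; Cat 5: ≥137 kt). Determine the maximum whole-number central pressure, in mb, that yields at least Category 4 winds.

Category 4 begins at V = 113 kt.
Required ΔP = (113/6.19)^(1/0.649) = 18.255^1.541 ≈ 87.82 mb.
P_c ≤ 1011 − 87.82 = 923.18, so the highest integer P_c is 923 mb.

923 mb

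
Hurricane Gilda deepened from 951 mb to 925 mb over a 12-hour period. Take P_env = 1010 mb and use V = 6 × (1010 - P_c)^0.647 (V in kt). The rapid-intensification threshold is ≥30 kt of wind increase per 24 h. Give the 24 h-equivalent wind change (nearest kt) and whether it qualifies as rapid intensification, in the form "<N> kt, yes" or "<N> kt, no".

V₁: ΔP = 59, V ≈ 6 × 59^0.647 ≈ 83.93 kt.
V₂: ΔP = 85, V ≈ 6 × 85^0.647 ≈ 106.29 kt.
ΔV over 12 h = 22.36 kt → 24 h equivalent = 22.36 × 24/12 ≈ 44.72 kt.
45 kt ≥ 30 kt ⇒ rapid intensification.

45 kt, yes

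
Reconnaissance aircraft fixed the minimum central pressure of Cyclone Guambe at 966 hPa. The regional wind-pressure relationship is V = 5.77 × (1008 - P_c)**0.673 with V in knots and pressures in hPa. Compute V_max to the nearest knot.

71 kt

ΔP = 1008 − 966 = 42 hPa.
42^0.673 ≈ 12.372.
V ≈ 5.77 × 12.372 ≈ 71.4 kt.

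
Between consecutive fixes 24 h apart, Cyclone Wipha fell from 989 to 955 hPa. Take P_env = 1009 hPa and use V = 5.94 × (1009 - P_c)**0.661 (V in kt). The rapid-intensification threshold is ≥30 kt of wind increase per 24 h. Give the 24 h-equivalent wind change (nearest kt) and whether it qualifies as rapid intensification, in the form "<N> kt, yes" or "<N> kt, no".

40 kt, yes

V₁: ΔP = 20, V ≈ 5.94 × 20^0.661 ≈ 43.03 kt.
V₂: ΔP = 54, V ≈ 5.94 × 54^0.661 ≈ 82.97 kt.
ΔV over 24 h = 39.94 kt → 24 h equivalent = 39.94 × 24/24 ≈ 39.94 kt.
40 kt ≥ 30 kt ⇒ rapid intensification.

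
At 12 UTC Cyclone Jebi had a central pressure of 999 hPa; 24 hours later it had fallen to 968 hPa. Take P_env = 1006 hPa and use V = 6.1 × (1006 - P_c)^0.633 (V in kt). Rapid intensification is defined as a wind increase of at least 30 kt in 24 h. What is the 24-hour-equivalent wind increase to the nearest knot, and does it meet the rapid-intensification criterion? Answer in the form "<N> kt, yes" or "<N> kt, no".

V₁: ΔP = 7, V ≈ 6.1 × 7^0.633 ≈ 20.91 kt.
V₂: ΔP = 38, V ≈ 6.1 × 38^0.633 ≈ 61.00 kt.
ΔV over 24 h = 40.09 kt → 24 h equivalent = 40.09 × 24/24 ≈ 40.09 kt.
40 kt ≥ 30 kt ⇒ rapid intensification.

40 kt, yes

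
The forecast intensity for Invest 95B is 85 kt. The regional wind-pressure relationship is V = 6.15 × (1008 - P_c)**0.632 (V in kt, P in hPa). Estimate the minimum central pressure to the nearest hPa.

944 hPa

ΔP = (V / 6.15)^(1/0.632) = (85/6.15)^1.582.
85/6.15 = 13.821; 13.821^1.582 ≈ 63.78 hPa.
P_c = 1008 − 63.78 = 944.22 ≈ 944 hPa.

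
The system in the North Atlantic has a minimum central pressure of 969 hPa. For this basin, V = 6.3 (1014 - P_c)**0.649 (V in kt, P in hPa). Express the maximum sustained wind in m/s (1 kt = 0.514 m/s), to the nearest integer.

ΔP = 1014 − 969 = 45 hPa.
V ≈ 6.3 × 45^0.649 = 6.3 × 11.829 ≈ 74.520 kt.
74.520 × 0.514 ≈ 38.30 m/s → 38 m/s.

38 m/s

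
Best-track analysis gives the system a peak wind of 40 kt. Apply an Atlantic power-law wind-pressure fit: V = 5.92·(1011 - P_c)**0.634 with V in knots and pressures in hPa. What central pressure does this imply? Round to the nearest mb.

ΔP = (V / 5.92)^(1/0.634) = (40/5.92)^1.577.
40/5.92 = 6.757; 6.757^1.577 ≈ 20.36 mb.
P_c = 1011 − 20.36 = 990.64 ≈ 991 mb.

991 mb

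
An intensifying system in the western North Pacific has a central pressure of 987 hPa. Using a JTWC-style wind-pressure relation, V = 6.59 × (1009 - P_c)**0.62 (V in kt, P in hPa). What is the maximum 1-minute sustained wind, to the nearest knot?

ΔP = 1009 − 987 = 22 hPa.
22^0.62 ≈ 6.797.
V ≈ 6.59 × 6.797 ≈ 44.8 kt.

45 kt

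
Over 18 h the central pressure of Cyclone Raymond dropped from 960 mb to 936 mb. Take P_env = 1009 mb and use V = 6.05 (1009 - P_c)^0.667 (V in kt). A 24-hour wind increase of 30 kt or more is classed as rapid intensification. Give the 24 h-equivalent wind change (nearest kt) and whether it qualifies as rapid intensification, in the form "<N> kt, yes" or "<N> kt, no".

33 kt, yes

V₁: ΔP = 49, V ≈ 6.05 × 49^0.667 ≈ 81.12 kt.
V₂: ΔP = 73, V ≈ 6.05 × 73^0.667 ≈ 105.83 kt.
ΔV over 18 h = 24.71 kt → 24 h equivalent = 24.71 × 24/18 ≈ 32.95 kt.
33 kt ≥ 30 kt ⇒ rapid intensification.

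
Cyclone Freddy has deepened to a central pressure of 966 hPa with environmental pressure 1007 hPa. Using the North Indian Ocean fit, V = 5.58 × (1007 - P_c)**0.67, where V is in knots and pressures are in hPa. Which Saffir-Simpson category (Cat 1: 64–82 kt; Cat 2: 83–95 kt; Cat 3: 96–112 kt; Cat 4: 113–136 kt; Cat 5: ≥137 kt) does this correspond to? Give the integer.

ΔP = 1007 − 966 = 41 hPa.
V ≈ 5.58 × 41^0.67 = 5.58 × 12.04 ≈ 67 kt.
67 kt falls in the Category 1 band.

1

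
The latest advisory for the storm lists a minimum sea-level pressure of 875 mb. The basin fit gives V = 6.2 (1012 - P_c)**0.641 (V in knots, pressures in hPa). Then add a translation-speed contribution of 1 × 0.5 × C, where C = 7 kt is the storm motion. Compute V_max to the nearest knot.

149 kt

ΔP = 1012 − 875 = 137 mb.
137^0.641 ≈ 23.423.
V ≈ 6.2 × 23.423 ≈ 145.2 kt.
Translation term: 1 × 0.5 × 7 = 3.5 kt.
Corrected V ≈ 148.7 kt → 149 kt.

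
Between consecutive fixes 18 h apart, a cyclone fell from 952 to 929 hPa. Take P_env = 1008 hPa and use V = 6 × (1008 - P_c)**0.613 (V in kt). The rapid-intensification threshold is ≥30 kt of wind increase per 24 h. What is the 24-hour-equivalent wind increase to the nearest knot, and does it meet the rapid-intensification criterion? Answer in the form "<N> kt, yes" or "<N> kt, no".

22 kt, no

V₁: ΔP = 56, V ≈ 6 × 56^0.613 ≈ 70.76 kt.
V₂: ΔP = 79, V ≈ 6 × 79^0.613 ≈ 87.38 kt.
ΔV over 18 h = 16.62 kt → 24 h equivalent = 16.62 × 24/18 ≈ 22.16 kt.
22 kt < 30 kt ⇒ not rapid intensification.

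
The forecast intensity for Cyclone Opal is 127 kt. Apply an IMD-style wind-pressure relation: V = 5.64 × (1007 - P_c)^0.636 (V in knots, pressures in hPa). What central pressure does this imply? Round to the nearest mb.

873 mb

ΔP = (V / 5.64)^(1/0.636) = (127/5.64)^1.572.
127/5.64 = 22.518; 22.518^1.572 ≈ 133.85 mb.
P_c = 1007 − 133.85 = 873.15 ≈ 873 mb.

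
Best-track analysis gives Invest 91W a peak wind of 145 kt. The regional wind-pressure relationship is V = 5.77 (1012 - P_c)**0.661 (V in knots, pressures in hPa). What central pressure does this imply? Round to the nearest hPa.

881 hPa

ΔP = (V / 5.77)^(1/0.661) = (145/5.77)^1.513.
145/5.77 = 25.130; 25.130^1.513 ≈ 131.31 hPa.
P_c = 1012 − 131.31 = 880.69 ≈ 881 hPa.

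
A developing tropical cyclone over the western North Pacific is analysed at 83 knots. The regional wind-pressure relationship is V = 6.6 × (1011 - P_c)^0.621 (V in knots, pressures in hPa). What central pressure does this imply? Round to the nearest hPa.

ΔP = (V / 6.6)^(1/0.621) = (83/6.6)^1.610.
83/6.6 = 12.576; 12.576^1.610 ≈ 58.96 hPa.
P_c = 1011 − 58.96 = 952.04 ≈ 952 hPa.

952 hPa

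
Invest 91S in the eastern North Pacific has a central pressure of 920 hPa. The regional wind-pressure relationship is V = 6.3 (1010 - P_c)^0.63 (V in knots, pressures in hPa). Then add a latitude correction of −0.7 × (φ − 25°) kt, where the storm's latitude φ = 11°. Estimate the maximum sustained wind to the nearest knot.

ΔP = 1010 − 920 = 90 hPa.
90^0.63 ≈ 17.028.
V ≈ 6.3 × 17.028 ≈ 107.3 kt.
Latitude correction: −0.7 × (11 − 25) = 9.8 kt.
Corrected V ≈ 117.1 kt → 117 kt.

117 kt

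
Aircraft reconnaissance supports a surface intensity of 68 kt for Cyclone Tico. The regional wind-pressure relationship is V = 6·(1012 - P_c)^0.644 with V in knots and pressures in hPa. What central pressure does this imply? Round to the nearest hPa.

969 hPa

ΔP = (V / 6)^(1/0.644) = (68/6)^1.553.
68/6 = 11.333; 11.333^1.553 ≈ 43.37 hPa.
P_c = 1012 − 43.37 = 968.63 ≈ 969 hPa.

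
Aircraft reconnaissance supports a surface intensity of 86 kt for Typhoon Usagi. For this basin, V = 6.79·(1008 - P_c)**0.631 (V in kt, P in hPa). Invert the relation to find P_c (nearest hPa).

ΔP = (V / 6.79)^(1/0.631) = (86/6.79)^1.585.
86/6.79 = 12.666; 12.666^1.585 ≈ 55.90 hPa.
P_c = 1008 − 55.90 = 952.10 ≈ 952 hPa.

952 hPa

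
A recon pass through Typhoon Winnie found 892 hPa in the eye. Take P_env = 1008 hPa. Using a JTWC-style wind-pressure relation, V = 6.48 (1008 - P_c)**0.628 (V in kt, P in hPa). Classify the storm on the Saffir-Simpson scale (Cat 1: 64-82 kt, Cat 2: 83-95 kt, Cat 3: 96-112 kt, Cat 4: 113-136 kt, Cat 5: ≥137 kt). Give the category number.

4

ΔP = 1008 − 892 = 116 hPa.
V ≈ 6.48 × 116^0.628 = 6.48 × 19.79 ≈ 128 kt.
128 kt falls in the Category 4 band.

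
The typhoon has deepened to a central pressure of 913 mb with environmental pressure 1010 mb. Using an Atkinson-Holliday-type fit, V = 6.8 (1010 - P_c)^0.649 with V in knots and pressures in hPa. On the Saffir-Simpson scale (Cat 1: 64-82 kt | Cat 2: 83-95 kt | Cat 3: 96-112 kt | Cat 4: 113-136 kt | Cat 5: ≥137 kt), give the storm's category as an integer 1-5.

4

ΔP = 1010 − 913 = 97 mb.
V ≈ 6.8 × 97^0.649 = 6.8 × 19.47 ≈ 132 kt.
132 kt falls in the Category 4 band.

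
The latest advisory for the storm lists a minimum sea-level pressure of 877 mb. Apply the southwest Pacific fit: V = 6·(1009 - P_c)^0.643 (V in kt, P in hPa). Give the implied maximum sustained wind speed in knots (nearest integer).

ΔP = 1009 − 877 = 132 mb.
132^0.643 ≈ 23.096.
V ≈ 6 × 23.096 ≈ 138.6 kt.

139 kt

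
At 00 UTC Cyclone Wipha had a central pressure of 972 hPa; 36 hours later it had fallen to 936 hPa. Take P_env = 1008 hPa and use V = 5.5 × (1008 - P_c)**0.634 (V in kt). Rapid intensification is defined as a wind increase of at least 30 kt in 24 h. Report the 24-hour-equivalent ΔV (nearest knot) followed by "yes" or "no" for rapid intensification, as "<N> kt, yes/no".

V₁: ΔP = 36, V ≈ 5.5 × 36^0.634 ≈ 53.34 kt.
V₂: ΔP = 72, V ≈ 5.5 × 72^0.634 ≈ 82.78 kt.
ΔV over 36 h = 29.44 kt → 24 h equivalent = 29.44 × 24/36 ≈ 19.63 kt.
20 kt < 30 kt ⇒ not rapid intensification.

20 kt, no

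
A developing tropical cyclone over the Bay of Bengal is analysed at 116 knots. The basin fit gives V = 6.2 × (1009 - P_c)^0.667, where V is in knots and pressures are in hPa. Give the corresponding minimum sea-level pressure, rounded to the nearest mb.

ΔP = (V / 6.2)^(1/0.667) = (116/6.2)^1.499.
116/6.2 = 18.710; 18.710^1.499 ≈ 80.75 mb.
P_c = 1009 − 80.75 = 928.25 ≈ 928 mb.

928 mb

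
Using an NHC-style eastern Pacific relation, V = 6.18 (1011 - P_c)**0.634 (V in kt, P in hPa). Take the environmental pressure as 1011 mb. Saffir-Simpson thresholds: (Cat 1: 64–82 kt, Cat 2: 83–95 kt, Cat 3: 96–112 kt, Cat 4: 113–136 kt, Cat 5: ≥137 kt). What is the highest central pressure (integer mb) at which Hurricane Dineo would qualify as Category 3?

935 mb

Category 3 begins at V = 96 kt.
Required ΔP = (96/6.18)^(1/0.634) = 15.534^1.577 ≈ 75.68 mb.
P_c ≤ 1011 − 75.68 = 935.32, so the highest integer P_c is 935 mb.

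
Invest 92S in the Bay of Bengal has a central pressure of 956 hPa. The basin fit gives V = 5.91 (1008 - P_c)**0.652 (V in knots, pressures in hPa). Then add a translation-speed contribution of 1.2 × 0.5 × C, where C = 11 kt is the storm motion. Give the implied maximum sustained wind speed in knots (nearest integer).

84 kt

ΔP = 1008 − 956 = 52 hPa.
52^0.652 ≈ 13.147.
V ≈ 5.91 × 13.147 ≈ 77.7 kt.
Translation term: 1.2 × 0.5 × 11 = 6.6 kt.
Corrected V ≈ 84.3 kt → 84 kt.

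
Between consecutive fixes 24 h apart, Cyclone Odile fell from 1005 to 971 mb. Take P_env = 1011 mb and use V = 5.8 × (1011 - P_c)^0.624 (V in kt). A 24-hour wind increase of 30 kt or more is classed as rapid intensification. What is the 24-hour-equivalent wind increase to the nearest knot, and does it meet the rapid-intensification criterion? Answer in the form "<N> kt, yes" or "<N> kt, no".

V₁: ΔP = 6, V ≈ 5.8 × 6^0.624 ≈ 17.74 kt.
V₂: ΔP = 40, V ≈ 5.8 × 40^0.624 ≈ 57.96 kt.
ΔV over 24 h = 40.22 kt → 24 h equivalent = 40.22 × 24/24 ≈ 40.22 kt.
40 kt ≥ 30 kt ⇒ rapid intensification.

40 kt, yes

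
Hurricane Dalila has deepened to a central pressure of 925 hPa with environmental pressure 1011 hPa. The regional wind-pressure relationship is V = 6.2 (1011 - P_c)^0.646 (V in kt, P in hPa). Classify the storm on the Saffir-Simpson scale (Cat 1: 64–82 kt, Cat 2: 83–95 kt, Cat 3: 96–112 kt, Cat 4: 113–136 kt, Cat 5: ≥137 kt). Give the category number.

ΔP = 1011 − 925 = 86 hPa.
V ≈ 6.2 × 86^0.646 = 6.2 × 17.77 ≈ 110 kt.
110 kt falls in the Category 3 band.

3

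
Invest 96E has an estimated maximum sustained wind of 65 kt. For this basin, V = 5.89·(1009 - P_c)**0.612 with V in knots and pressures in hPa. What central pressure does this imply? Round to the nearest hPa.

958 hPa

ΔP = (V / 5.89)^(1/0.612) = (65/5.89)^1.634.
65/5.89 = 11.036; 11.036^1.634 ≈ 50.57 hPa.
P_c = 1009 − 50.57 = 958.43 ≈ 958 hPa.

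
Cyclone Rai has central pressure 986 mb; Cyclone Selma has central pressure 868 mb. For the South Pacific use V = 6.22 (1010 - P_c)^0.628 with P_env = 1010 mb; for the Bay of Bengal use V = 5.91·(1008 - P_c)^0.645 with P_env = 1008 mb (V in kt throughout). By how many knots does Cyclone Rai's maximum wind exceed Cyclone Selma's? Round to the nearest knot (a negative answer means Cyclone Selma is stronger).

-97 kt

Cyclone Rai: ΔP = 24; V ≈ 6.22 × 24^0.628 ≈ 45.77 kt.
Cyclone Selma: ΔP = 140; V ≈ 5.91 × 140^0.645 ≈ 143.17 kt.
Difference ≈ 45.77 − 143.17 = -97.40 → -97 kt.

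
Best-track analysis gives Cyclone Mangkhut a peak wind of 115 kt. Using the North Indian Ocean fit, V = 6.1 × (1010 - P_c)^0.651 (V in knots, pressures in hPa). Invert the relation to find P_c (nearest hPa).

ΔP = (V / 6.1)^(1/0.651) = (115/6.1)^1.536.
115/6.1 = 18.852; 18.852^1.536 ≈ 91.01 hPa.
P_c = 1010 − 91.01 = 918.99 ≈ 919 hPa.

919 hPa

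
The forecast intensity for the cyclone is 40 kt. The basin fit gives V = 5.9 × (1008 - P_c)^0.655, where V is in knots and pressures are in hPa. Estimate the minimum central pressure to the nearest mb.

989 mb

ΔP = (V / 5.9)^(1/0.655) = (40/5.9)^1.527.
40/5.9 = 6.780; 6.780^1.527 ≈ 18.58 mb.
P_c = 1008 − 18.58 = 989.42 ≈ 989 mb.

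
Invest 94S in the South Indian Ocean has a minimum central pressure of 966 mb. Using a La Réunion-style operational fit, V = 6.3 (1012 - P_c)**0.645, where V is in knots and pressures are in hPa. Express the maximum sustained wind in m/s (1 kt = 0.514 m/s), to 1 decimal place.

ΔP = 1012 − 966 = 46 mb.
V ≈ 6.3 × 46^0.645 = 6.3 × 11.816 ≈ 74.442 kt.
74.442 × 0.514 ≈ 38.26 m/s → 38.3 m/s.

38.3 m/s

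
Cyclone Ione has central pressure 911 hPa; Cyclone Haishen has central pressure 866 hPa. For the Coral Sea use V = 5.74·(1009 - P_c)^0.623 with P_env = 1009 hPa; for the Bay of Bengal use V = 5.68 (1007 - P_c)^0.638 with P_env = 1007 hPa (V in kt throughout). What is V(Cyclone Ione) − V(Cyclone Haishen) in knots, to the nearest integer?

-34 kt

Cyclone Ione: ΔP = 98; V ≈ 5.74 × 98^0.623 ≈ 99.87 kt.
Cyclone Haishen: ΔP = 141; V ≈ 5.68 × 141^0.638 ≈ 133.52 kt.
Difference ≈ 99.87 − 133.52 = -33.65 → -34 kt.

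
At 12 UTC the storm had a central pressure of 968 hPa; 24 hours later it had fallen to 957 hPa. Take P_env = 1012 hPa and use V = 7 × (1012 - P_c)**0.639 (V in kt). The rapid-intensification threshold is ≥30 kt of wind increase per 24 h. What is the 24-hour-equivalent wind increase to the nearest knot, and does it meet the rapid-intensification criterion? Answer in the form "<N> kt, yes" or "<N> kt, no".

V₁: ΔP = 44, V ≈ 7 × 44^0.639 ≈ 78.57 kt.
V₂: ΔP = 55, V ≈ 7 × 55^0.639 ≈ 90.61 kt.
ΔV over 24 h = 12.04 kt → 24 h equivalent = 12.04 × 24/24 ≈ 12.04 kt.
12 kt < 30 kt ⇒ not rapid intensification.

12 kt, no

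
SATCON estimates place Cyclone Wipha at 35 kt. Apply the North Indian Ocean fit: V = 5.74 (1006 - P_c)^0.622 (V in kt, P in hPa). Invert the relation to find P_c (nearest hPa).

988 hPa

ΔP = (V / 5.74)^(1/0.622) = (35/5.74)^1.608.
35/5.74 = 6.098; 6.098^1.608 ≈ 18.29 hPa.
P_c = 1006 − 18.29 = 987.71 ≈ 988 hPa.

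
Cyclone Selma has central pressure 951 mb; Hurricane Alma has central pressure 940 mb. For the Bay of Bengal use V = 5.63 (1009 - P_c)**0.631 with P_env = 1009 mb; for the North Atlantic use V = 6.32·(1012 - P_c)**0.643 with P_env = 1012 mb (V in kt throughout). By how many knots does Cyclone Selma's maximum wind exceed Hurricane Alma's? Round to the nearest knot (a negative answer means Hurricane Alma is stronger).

Cyclone Selma: ΔP = 58; V ≈ 5.63 × 58^0.631 ≈ 72.98 kt.
Hurricane Alma: ΔP = 72; V ≈ 6.32 × 72^0.643 ≈ 98.85 kt.
Difference ≈ 72.98 − 98.85 = -25.87 → -26 kt.

-26 kt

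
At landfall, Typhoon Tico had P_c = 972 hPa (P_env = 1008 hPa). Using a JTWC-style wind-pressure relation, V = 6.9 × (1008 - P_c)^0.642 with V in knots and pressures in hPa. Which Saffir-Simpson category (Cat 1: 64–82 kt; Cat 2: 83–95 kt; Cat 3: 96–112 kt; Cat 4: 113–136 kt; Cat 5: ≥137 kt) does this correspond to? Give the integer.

ΔP = 1008 − 972 = 36 hPa.
V ≈ 6.9 × 36^0.642 = 6.9 × 9.98 ≈ 69 kt.
69 kt falls in the Category 1 band.

1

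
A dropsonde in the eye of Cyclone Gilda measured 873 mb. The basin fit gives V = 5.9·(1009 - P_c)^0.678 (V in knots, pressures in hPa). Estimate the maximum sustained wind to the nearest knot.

ΔP = 1009 − 873 = 136 mb.
136^0.678 ≈ 27.960.
V ≈ 5.9 × 27.960 ≈ 165.0 kt.

165 kt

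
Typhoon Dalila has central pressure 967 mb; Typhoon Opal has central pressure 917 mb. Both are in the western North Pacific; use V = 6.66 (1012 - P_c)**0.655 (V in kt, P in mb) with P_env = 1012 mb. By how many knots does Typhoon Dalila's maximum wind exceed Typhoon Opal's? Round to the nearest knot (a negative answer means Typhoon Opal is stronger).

Typhoon Dalila: ΔP = 45; V ≈ 6.66 × 45^0.655 ≈ 80.60 kt.
Typhoon Opal: ΔP = 95; V ≈ 6.66 × 95^0.655 ≈ 131.49 kt.
Difference ≈ 80.60 − 131.49 = -50.89 → -51 kt.

-51 kt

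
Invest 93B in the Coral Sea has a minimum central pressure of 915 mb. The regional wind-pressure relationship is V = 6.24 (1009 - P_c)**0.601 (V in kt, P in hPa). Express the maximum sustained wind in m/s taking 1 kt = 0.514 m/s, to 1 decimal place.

ΔP = 1009 − 915 = 94 mb.
V ≈ 6.24 × 94^0.601 = 6.24 × 15.341 ≈ 95.727 kt.
95.727 × 0.514 ≈ 49.20 m/s → 49.2 m/s.

49.2 m/s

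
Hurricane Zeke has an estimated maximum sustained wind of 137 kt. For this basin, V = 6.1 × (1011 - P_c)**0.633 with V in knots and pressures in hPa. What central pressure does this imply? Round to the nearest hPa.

ΔP = (V / 6.1)^(1/0.633) = (137/6.1)^1.580.
137/6.1 = 22.459; 22.459^1.580 ≈ 136.43 hPa.
P_c = 1011 − 136.43 = 874.57 ≈ 875 hPa.

875 hPa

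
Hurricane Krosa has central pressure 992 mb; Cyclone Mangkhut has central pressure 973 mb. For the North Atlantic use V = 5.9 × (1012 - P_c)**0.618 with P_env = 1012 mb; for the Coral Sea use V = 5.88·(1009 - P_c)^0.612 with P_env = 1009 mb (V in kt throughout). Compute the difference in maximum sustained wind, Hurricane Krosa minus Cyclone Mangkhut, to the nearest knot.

Hurricane Krosa: ΔP = 20; V ≈ 5.9 × 20^0.618 ≈ 37.57 kt.
Cyclone Mangkhut: ΔP = 36; V ≈ 5.88 × 36^0.612 ≈ 52.70 kt.
Difference ≈ 37.57 − 52.70 = -15.13 → -15 kt.

-15 kt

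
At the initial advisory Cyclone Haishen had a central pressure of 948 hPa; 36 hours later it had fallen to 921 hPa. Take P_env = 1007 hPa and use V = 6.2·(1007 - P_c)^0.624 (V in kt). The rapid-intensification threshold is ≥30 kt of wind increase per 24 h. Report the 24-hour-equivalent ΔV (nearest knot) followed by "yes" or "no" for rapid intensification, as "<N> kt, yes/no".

14 kt, no

V₁: ΔP = 59, V ≈ 6.2 × 59^0.624 ≈ 78.96 kt.
V₂: ΔP = 86, V ≈ 6.2 × 86^0.624 ≈ 99.89 kt.
ΔV over 36 h = 20.93 kt → 24 h equivalent = 20.93 × 24/36 ≈ 13.95 kt.
14 kt < 30 kt ⇒ not rapid intensification.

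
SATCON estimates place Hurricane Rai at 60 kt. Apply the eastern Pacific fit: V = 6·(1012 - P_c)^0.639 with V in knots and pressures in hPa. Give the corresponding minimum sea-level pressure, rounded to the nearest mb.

ΔP = (V / 6)^(1/0.639) = (60/6)^1.565.
60/6 = 10.000; 10.000^1.565 ≈ 36.72 mb.
P_c = 1012 − 36.72 = 975.28 ≈ 975 mb.

975 mb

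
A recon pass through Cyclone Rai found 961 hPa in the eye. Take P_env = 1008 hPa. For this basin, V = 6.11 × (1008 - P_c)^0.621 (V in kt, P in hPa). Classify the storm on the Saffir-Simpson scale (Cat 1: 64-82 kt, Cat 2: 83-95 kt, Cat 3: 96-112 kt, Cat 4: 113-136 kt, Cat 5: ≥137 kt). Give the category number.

1

ΔP = 1008 − 961 = 47 hPa.
V ≈ 6.11 × 47^0.621 = 6.11 × 10.92 ≈ 67 kt.
67 kt falls in the Category 1 band.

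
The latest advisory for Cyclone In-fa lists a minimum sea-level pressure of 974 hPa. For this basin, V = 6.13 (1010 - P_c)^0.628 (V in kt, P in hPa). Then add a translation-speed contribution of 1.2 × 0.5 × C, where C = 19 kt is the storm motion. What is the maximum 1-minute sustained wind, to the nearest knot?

ΔP = 1010 − 974 = 36 hPa.
36^0.628 ≈ 9.492.
V ≈ 6.13 × 9.492 ≈ 58.2 kt.
Translation term: 1.2 × 0.5 × 19 = 11.4 kt.
Corrected V ≈ 69.6 kt → 70 kt.

70 kt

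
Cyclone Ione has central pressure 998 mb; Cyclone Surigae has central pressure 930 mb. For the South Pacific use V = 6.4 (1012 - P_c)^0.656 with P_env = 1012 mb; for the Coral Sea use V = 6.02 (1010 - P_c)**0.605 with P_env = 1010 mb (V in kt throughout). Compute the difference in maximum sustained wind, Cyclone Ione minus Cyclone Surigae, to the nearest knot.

-49 kt

Cyclone Ione: ΔP = 14; V ≈ 6.4 × 14^0.656 ≈ 36.14 kt.
Cyclone Surigae: ΔP = 80; V ≈ 6.02 × 80^0.605 ≈ 85.30 kt.
Difference ≈ 36.14 − 85.30 = -49.16 → -49 kt.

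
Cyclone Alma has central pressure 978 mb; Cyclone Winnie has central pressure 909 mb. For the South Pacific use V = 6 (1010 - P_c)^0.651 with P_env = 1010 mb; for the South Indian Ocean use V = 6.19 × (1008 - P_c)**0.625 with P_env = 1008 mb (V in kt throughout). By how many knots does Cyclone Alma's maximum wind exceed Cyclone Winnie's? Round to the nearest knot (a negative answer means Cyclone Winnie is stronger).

Cyclone Alma: ΔP = 32; V ≈ 6 × 32^0.651 ≈ 57.28 kt.
Cyclone Winnie: ΔP = 99; V ≈ 6.19 × 99^0.625 ≈ 109.39 kt.
Difference ≈ 57.28 − 109.39 = -52.11 → -52 kt.

-52 kt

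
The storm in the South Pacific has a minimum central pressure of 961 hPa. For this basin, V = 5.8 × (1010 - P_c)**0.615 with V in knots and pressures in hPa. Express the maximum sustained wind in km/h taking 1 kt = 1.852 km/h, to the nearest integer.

118 km/h

ΔP = 1010 − 961 = 49 hPa.
V ≈ 5.8 × 49^0.615 = 5.8 × 10.951 ≈ 63.518 kt.
63.518 × 1.852 ≈ 117.64 km/h → 118 km/h.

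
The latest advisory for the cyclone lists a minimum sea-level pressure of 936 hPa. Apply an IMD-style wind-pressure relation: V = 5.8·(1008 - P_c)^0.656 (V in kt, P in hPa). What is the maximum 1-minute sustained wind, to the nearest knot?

96 kt

ΔP = 1008 − 936 = 72 hPa.
72^0.656 ≈ 16.535.
V ≈ 5.8 × 16.535 ≈ 95.9 kt.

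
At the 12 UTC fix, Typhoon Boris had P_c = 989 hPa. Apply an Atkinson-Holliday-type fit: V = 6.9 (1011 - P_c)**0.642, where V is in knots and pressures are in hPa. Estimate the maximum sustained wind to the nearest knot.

ΔP = 1011 − 989 = 22 hPa.
22^0.642 ≈ 7.275.
V ≈ 6.9 × 7.275 ≈ 50.2 kt.

50 kt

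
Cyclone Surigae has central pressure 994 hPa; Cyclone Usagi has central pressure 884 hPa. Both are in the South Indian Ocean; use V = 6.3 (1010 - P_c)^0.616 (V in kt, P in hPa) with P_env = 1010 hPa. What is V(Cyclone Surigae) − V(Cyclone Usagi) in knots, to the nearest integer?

Cyclone Surigae: ΔP = 16; V ≈ 6.3 × 16^0.616 ≈ 34.76 kt.
Cyclone Usagi: ΔP = 126; V ≈ 6.3 × 126^0.616 ≈ 123.93 kt.
Difference ≈ 34.76 − 123.93 = -89.17 → -89 kt.

-89 kt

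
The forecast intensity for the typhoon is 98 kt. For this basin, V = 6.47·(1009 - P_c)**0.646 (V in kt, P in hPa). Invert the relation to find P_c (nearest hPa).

942 hPa

ΔP = (V / 6.47)^(1/0.646) = (98/6.47)^1.548.
98/6.47 = 15.147; 15.147^1.548 ≈ 67.16 hPa.
P_c = 1009 − 67.16 = 941.84 ≈ 942 hPa.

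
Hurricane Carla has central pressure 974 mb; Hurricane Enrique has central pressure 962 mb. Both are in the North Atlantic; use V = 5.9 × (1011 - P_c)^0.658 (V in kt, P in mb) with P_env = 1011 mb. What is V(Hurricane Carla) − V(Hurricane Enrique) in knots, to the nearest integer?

Hurricane Carla: ΔP = 37; V ≈ 5.9 × 37^0.658 ≈ 63.49 kt.
Hurricane Enrique: ΔP = 49; V ≈ 5.9 × 49^0.658 ≈ 76.38 kt.
Difference ≈ 63.49 − 76.38 = -12.89 → -13 kt.

-13 kt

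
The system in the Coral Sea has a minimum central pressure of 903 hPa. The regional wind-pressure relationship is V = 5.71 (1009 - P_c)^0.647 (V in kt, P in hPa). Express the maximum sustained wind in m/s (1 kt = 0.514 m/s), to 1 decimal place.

ΔP = 1009 − 903 = 106 hPa.
V ≈ 5.71 × 106^0.647 = 5.71 × 20.435 ≈ 116.683 kt.
116.683 × 0.514 ≈ 59.98 m/s → 60.0 m/s.

60.0 m/s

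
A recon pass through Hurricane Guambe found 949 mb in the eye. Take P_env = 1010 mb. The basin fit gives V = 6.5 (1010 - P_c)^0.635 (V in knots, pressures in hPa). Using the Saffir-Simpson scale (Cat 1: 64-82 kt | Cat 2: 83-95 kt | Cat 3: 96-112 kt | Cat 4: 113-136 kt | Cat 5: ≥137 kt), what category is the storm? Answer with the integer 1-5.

ΔP = 1010 − 949 = 61 mb.
V ≈ 6.5 × 61^0.635 = 6.5 × 13.60 ≈ 88 kt.
88 kt falls in the Category 2 band.

2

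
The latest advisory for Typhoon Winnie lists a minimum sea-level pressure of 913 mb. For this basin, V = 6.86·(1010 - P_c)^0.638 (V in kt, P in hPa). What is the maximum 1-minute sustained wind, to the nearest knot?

127 kt

ΔP = 1010 − 913 = 97 mb.
97^0.638 ≈ 18.517.
V ≈ 6.86 × 18.517 ≈ 127.0 kt.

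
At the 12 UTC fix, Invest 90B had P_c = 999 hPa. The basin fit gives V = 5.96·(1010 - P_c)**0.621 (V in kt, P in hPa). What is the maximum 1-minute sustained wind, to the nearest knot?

ΔP = 1010 − 999 = 11 hPa.
11^0.621 ≈ 4.433.
V ≈ 5.96 × 4.433 ≈ 26.4 kt.

26 kt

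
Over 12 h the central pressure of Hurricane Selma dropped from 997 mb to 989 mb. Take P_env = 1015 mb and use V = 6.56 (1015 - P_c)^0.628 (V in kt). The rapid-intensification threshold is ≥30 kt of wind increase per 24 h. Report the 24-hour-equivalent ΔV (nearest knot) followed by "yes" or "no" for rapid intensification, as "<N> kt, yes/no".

21 kt, no

V₁: ΔP = 18, V ≈ 6.56 × 18^0.628 ≈ 40.29 kt.
V₂: ΔP = 26, V ≈ 6.56 × 26^0.628 ≈ 50.76 kt.
ΔV over 12 h = 10.47 kt → 24 h equivalent = 10.47 × 24/12 ≈ 20.94 kt.
21 kt < 30 kt ⇒ not rapid intensification.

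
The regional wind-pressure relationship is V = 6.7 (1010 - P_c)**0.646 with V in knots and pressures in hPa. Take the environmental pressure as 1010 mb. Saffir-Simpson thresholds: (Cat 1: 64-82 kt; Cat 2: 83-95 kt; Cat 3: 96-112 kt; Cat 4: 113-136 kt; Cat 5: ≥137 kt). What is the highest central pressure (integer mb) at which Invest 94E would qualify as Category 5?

903 mb

Category 5 begins at V = 137 kt.
Required ΔP = (137/6.7)^(1/0.646) = 20.448^1.548 ≈ 106.87 mb.
P_c ≤ 1010 − 106.87 = 903.13, so the highest integer P_c is 903 mb.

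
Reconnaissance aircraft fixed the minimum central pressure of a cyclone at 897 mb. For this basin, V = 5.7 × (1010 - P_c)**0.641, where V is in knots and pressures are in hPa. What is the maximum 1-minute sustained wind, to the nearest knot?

ΔP = 1010 − 897 = 113 mb.
113^0.641 ≈ 20.703.
V ≈ 5.7 × 20.703 ≈ 118.0 kt.

118 kt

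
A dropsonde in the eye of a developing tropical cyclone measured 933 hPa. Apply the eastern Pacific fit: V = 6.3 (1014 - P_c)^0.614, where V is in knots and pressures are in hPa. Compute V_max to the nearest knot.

94 kt

ΔP = 1014 − 933 = 81 hPa.
81^0.614 ≈ 14.853.
V ≈ 6.3 × 14.853 ≈ 93.6 kt.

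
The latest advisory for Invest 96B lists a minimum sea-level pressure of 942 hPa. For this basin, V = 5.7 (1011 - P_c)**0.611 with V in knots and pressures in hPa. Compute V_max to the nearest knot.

76 kt

ΔP = 1011 − 942 = 69 hPa.
69^0.611 ≈ 13.290.
V ≈ 5.7 × 13.290 ≈ 75.8 kt.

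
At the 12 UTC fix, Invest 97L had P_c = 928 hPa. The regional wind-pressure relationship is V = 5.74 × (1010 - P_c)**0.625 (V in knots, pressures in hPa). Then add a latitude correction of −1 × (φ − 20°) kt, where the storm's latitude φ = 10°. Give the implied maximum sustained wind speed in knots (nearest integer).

100 kt

ΔP = 1010 − 928 = 82 hPa.
82^0.625 ≈ 15.708.
V ≈ 5.74 × 15.708 ≈ 90.2 kt.
Latitude correction: −1 × (10 − 20) = 10 kt.
Corrected V ≈ 100.2 kt → 100 kt.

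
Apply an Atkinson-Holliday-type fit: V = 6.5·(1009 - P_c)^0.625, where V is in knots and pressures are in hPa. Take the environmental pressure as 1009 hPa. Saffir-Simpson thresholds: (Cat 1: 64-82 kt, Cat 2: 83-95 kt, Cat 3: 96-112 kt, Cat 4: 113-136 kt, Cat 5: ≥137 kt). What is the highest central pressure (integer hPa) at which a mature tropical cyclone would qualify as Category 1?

Category 1 begins at V = 64 kt.
Required ΔP = (64/6.5)^(1/0.625) = 9.846^1.600 ≈ 38.84 hPa.
P_c ≤ 1009 − 38.84 = 970.16, so the highest integer P_c is 970 hPa.

970 hPa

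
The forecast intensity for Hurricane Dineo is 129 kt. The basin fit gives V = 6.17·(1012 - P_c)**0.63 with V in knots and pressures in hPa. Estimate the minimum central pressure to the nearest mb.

ΔP = (V / 6.17)^(1/0.63) = (129/6.17)^1.587.
129/6.17 = 20.908; 20.908^1.587 ≈ 124.66 mb.
P_c = 1012 − 124.66 = 887.34 ≈ 887 mb.

887 mb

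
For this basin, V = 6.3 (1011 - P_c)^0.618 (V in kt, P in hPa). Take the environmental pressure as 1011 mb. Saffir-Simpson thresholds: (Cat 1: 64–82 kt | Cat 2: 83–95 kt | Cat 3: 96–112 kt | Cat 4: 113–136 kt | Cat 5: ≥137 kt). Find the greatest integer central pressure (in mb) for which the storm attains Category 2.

Category 2 begins at V = 83 kt.
Required ΔP = (83/6.3)^(1/0.618) = 13.175^1.618 ≈ 64.84 mb.
P_c ≤ 1011 − 64.84 = 946.16, so the highest integer P_c is 946 mb.

946 mb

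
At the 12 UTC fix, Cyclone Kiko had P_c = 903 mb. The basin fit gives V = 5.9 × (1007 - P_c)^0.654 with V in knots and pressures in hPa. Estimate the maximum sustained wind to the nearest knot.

ΔP = 1007 − 903 = 104 mb.
104^0.654 ≈ 20.852.
V ≈ 5.9 × 20.852 ≈ 123.0 kt.

123 kt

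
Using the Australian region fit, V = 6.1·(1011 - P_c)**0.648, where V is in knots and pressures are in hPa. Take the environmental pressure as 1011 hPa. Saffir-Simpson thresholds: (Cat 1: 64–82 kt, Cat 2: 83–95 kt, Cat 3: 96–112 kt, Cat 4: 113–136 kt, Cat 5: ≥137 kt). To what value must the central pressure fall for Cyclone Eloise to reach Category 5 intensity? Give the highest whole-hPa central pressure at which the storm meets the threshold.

Category 5 begins at V = 137 kt.
Required ΔP = (137/6.1)^(1/0.648) = 22.459^1.543 ≈ 121.75 hPa.
P_c ≤ 1011 − 121.75 = 889.25, so the highest integer P_c is 889 hPa.

889 hPa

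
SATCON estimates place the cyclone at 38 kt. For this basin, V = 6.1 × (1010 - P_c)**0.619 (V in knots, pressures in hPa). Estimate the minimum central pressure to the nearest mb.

ΔP = (V / 6.1)^(1/0.619) = (38/6.1)^1.616.
38/6.1 = 6.230; 6.230^1.616 ≈ 19.21 mb.
P_c = 1010 − 19.21 = 990.79 ≈ 991 mb.

991 mb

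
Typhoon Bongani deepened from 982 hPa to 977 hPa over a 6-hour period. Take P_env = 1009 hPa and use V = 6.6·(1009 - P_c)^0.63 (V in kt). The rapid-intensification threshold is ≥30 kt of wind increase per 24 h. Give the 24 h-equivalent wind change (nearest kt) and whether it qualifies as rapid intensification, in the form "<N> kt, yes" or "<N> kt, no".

24 kt, no

V₁: ΔP = 27, V ≈ 6.6 × 27^0.63 ≈ 52.64 kt.
V₂: ΔP = 32, V ≈ 6.6 × 32^0.63 ≈ 58.59 kt.
ΔV over 6 h = 5.95 kt → 24 h equivalent = 5.95 × 24/6 ≈ 23.80 kt.
24 kt < 30 kt ⇒ not rapid intensification.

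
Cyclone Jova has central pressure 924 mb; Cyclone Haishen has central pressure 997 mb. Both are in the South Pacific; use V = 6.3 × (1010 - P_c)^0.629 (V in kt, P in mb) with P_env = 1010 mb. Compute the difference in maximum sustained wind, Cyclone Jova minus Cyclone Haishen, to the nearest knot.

Cyclone Jova: ΔP = 86; V ≈ 6.3 × 86^0.629 ≈ 103.79 kt.
Cyclone Haishen: ΔP = 13; V ≈ 6.3 × 13^0.629 ≈ 31.62 kt.
Difference ≈ 103.79 − 31.62 = 72.17 → 72 kt.

72 kt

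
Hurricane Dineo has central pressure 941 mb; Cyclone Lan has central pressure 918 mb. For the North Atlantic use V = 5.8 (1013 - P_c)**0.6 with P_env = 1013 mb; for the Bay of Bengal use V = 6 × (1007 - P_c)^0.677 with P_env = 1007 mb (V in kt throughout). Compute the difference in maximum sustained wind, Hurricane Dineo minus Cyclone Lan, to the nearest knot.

-50 kt

Hurricane Dineo: ΔP = 72; V ≈ 5.8 × 72^0.6 ≈ 75.48 kt.
Cyclone Lan: ΔP = 89; V ≈ 6 × 89^0.677 ≈ 125.28 kt.
Difference ≈ 75.48 − 125.28 = -49.80 → -50 kt.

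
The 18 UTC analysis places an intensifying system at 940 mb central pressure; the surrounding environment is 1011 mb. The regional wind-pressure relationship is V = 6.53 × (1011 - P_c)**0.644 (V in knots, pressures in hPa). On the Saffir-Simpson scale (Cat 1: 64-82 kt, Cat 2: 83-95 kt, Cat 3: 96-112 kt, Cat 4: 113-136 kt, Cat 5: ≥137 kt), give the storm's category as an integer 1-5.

3

ΔP = 1011 − 940 = 71 mb.
V ≈ 6.53 × 71^0.644 = 6.53 × 15.57 ≈ 102 kt.
102 kt falls in the Category 3 band.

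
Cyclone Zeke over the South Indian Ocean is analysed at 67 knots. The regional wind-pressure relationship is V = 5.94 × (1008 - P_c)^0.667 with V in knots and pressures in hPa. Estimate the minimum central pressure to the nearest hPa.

ΔP = (V / 5.94)^(1/0.667) = (67/5.94)^1.499.
67/5.94 = 11.279; 11.279^1.499 ≈ 37.81 hPa.
P_c = 1008 − 37.81 = 970.19 ≈ 970 hPa.

970 hPa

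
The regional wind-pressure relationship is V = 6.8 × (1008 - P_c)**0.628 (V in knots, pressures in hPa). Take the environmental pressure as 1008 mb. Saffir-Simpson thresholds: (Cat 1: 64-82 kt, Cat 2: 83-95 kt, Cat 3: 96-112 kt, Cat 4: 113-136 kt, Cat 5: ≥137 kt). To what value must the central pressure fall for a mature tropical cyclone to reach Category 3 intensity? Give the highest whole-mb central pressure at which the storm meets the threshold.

940 mb

Category 3 begins at V = 96 kt.
Required ΔP = (96/6.8)^(1/0.628) = 14.118^1.592 ≈ 67.74 mb.
P_c ≤ 1008 − 67.74 = 940.26, so the highest integer P_c is 940 mb.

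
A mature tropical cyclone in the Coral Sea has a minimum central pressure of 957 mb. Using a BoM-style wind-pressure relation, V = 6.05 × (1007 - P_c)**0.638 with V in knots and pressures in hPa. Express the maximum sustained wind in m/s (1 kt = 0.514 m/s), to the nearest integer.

ΔP = 1007 − 957 = 50 mb.
V ≈ 6.05 × 50^0.638 = 6.05 × 12.132 ≈ 73.400 kt.
73.400 × 0.514 ≈ 37.73 m/s → 38 m/s.

38 m/s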